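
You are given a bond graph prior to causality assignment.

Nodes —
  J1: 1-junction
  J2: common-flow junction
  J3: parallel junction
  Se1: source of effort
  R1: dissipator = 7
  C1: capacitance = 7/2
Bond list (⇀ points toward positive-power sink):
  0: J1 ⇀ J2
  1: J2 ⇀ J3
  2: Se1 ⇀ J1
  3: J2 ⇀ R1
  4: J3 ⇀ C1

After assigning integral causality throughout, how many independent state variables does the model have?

bond 2 stroke at J1  (source Se1 imposes e)
bond 0 stroke at J2  (only one flow-in slot at J1)
bond 4 stroke at J3  (prefer integral on C1)
bond 1 stroke at J2  (common-e at J3 fixed by 4)
bond 3 stroke at R1  (closing 1-jn rule on J2)

1  (C1 all integral)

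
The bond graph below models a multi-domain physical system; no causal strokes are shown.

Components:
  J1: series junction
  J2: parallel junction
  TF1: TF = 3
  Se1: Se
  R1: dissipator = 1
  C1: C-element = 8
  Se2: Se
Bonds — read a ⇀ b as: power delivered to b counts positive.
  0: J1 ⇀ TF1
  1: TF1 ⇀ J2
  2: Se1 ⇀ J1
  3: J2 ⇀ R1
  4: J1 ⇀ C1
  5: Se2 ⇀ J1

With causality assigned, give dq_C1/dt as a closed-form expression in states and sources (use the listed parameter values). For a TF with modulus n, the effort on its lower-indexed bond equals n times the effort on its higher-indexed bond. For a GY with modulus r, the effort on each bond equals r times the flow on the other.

b2 →J1  (Se1: effort source, stroke at far end)
b5 →J1  (source Se2 imposes e)
b4 →J1  (prefer integral on C1)
b0 →TF1  (J1: last free bond brings flow in)
b1 →J2  (through TF1, causality passes straight; one stroke at TF1)
b3 →R1  (J2: bond 1 brought effort, rest push out)

dq_C1/dt = E_Se1/9 + E_Se2/9 - q_C1/72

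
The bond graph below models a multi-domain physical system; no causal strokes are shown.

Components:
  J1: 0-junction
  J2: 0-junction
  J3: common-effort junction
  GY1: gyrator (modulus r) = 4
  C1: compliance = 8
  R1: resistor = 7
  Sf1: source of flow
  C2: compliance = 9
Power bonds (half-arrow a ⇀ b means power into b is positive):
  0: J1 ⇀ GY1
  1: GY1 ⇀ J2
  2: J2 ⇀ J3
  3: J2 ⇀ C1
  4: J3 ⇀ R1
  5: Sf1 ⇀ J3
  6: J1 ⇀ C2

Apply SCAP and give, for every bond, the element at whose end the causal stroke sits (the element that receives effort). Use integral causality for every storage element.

#5 →Sf1  (Sf1 (Sf) sets flow on bond)
#3 →J2  (prefer integral on C1)
#1 →GY1  (J2: bond 3 brought effort, rest push out)
#2 →J3  (common-e at J2 fixed by 3)
#4 →R1  (0-jn J3 has e-setter on 2)
#0 →GY1  (through GY1, causality inverts; strokes same side of GY1)
#6 →J1  (closing 0-jn rule on J1)

β0 →GY1
β1 →GY1
β2 →J3
β3 →J2
β4 →R1
β5 →Sf1
β6 →J1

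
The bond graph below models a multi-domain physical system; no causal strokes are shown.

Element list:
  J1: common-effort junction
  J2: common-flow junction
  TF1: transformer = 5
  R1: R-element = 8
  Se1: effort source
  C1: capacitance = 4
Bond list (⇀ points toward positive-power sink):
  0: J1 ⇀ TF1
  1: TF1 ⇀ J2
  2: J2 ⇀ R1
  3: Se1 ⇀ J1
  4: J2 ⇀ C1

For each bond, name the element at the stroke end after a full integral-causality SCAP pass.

b3 →J1  (Se1 (Se) sets effort on bond)
b0 →TF1  (common-e at J1 fixed by 3)
b1 →J2  (TF1 one-in-one-out from 0)
b4 →J2  (C1 integral (e out))
b2 →R1  (closing 1-jn rule on J2)

bond 0 |TF1
bond 1 |J2
bond 2 |R1
bond 3 |J1
bond 4 |J2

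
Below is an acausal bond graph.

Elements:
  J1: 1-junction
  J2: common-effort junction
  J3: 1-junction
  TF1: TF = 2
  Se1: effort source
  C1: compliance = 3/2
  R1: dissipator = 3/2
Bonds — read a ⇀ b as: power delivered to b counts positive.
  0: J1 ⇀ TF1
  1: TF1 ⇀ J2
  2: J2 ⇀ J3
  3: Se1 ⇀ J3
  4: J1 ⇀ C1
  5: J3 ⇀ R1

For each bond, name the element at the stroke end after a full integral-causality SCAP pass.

b3 stroke at J3  (Se1 fixes effort; stroke away)
b4 stroke at J1  (C1 outputs effort q/C1)
b0 stroke at TF1  (only one flow-in slot at J1)
b1 stroke at J2  (TF TF1: opposite of bond 0)
b2 stroke at J3  (0-jn J2 has e-setter on 1)
b5 stroke at R1  (J3 needs exactly one f-in)

#0 stroke at TF1
#1 stroke at J2
#2 stroke at J3
#3 stroke at J3
#4 stroke at J1
#5 stroke at R1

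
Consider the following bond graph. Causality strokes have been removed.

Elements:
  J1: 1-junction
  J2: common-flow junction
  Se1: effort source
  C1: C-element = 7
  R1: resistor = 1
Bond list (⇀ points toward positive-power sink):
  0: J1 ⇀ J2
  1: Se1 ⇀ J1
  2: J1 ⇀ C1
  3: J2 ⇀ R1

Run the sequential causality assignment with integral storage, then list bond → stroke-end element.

bond 1 →J1  (Se1 fixes effort; stroke away)
bond 2 →J1  (C1 integral (e out))
bond 0 →J2  (J1: last free bond brings flow in)
bond 3 →R1  (only one flow-in slot at J2)

bond 0 stroke→J2
bond 1 stroke→J1
bond 2 stroke→J1
bond 3 stroke→R1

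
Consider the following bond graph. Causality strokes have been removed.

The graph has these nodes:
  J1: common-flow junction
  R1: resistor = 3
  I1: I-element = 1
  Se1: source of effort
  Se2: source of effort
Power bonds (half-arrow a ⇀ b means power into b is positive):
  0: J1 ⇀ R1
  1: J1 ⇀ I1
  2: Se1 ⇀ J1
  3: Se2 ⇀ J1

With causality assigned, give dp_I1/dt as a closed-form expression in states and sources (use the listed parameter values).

b2 stroke→J1  (Se1 (Se) sets effort on bond)
b3 stroke→J1  (Se2: effort source, stroke at far end)
b1 stroke→I1  (I1 integral (f out))
b0 stroke→J1  (J1 flow already set via bond 1)

dp_I1/dt = E_Se1 + E_Se2 - 3*p_I1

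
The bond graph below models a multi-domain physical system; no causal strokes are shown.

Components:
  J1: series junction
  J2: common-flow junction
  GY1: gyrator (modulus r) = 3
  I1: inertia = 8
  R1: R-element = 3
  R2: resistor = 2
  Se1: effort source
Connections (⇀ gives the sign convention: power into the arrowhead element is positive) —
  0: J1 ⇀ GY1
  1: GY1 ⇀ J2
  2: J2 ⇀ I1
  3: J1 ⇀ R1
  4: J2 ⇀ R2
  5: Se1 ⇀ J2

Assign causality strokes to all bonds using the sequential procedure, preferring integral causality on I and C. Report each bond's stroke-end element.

b5 →J2  (Se1: effort source, stroke at far end)
b2 →I1  (prefer integral on I1)
b1 →J2  (J2: bond 2 brought flow, rest push out)
b4 →J2  (common-f at J2 fixed by 2)
b0 →J1  (GY1: gyrator matches bond 1)
b3 →R1  (J1 needs exactly one f-in)

bond 0 |J1
bond 1 |J2
bond 2 |I1
bond 3 |R1
bond 4 |J2
bond 5 |J2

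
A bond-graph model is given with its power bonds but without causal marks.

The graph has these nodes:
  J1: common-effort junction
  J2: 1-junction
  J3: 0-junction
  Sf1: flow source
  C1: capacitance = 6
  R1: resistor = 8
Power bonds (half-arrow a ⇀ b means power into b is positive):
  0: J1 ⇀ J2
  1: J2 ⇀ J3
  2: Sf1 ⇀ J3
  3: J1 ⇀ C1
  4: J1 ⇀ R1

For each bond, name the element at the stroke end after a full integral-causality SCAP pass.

β0 stroke→J2
β1 stroke→J3
β2 stroke→Sf1
β3 stroke→J1
β4 stroke→R1

β2 stroke→Sf1  (Sf1 (Sf) sets flow on bond)
β1 stroke→J3  (closing 0-jn rule on J3)
β0 stroke→J2  (common-f at J2 fixed by 1)
β3 stroke→J1  (prefer integral on C1)
β4 stroke→R1  (common-e at J1 fixed by 3)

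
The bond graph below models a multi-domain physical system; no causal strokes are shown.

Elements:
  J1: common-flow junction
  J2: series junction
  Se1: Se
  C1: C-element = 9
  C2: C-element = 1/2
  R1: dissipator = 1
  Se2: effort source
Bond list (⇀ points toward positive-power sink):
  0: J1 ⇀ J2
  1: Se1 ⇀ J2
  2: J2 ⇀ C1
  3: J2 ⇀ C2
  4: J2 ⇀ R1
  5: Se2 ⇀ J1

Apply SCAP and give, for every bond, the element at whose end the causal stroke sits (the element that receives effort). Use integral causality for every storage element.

b1 →J2  (Se1: effort source, stroke at far end)
b5 →J1  (source Se2 imposes e)
b0 →J2  (closing 1-jn rule on J1)
b2 →J2  (C1: C, integral causality)
b3 →J2  (C2 outputs effort q/C2)
b4 →R1  (J2 needs exactly one f-in)

bond 0 |J2
bond 1 |J2
bond 2 |J2
bond 3 |J2
bond 4 |R1
bond 5 |J1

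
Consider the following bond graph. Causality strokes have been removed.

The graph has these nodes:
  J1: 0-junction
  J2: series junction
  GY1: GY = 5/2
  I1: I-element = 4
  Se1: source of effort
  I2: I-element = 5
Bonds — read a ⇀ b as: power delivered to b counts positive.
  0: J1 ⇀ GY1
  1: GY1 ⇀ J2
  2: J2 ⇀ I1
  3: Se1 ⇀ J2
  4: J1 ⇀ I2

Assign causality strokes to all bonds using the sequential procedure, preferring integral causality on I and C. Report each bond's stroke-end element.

#0 →J1
#1 →J2
#2 →I1
#3 →J2
#4 →I2

β3 →J2  (Se1 fixes effort; stroke away)
β2 →I1  (I1: I, integral causality)
β1 →J2  (common-f at J2 fixed by 2)
β0 →J1  (through GY1, causality inverts; strokes same side of GY1)
β4 →I2  (J1 effort already set via bond 0)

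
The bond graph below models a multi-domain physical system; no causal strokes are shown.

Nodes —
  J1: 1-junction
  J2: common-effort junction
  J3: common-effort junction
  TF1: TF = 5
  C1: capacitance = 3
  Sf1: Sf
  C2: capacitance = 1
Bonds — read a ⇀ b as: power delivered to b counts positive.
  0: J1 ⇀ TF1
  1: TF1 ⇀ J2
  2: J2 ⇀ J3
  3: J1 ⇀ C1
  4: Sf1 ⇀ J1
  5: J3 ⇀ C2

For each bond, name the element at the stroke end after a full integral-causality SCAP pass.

bond 4 →Sf1  (Sf1 (Sf) sets flow on bond)
bond 0 →J1  (1-jn J1 has f-setter on 4)
bond 3 →J1  (J1: bond 4 brought flow, rest push out)
bond 1 →TF1  (through TF1, causality passes straight; one stroke at TF1)
bond 2 →J2  (J2: last free bond brings effort in)
bond 5 →J3  (closing 0-jn rule on J3)

β0 stroke→J1
β1 stroke→TF1
β2 stroke→J2
β3 stroke→J1
β4 stroke→Sf1
β5 stroke→J3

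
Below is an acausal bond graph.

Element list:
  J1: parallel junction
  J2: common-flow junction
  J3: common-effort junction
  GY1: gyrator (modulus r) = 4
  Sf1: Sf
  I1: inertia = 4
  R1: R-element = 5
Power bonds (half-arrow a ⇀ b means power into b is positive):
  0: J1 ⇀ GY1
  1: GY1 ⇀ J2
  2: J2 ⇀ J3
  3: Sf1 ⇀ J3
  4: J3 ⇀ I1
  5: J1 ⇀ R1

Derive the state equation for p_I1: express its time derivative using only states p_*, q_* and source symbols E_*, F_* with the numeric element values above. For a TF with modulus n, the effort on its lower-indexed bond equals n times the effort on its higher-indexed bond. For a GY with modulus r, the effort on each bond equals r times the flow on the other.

bond 3 stroke→Sf1  (source Sf1 imposes f)
bond 4 stroke→I1  (I1 integral (f out))
bond 2 stroke→J3  (J3 needs exactly one e-in)
bond 1 stroke→J2  (common-f at J2 fixed by 2)
bond 0 stroke→J1  (GY1 both-in/both-out from 1)
bond 5 stroke→R1  (J1 effort already set via bond 0)

dp_I1/dt = 16*F_Sf1/5 - 4*p_I1/5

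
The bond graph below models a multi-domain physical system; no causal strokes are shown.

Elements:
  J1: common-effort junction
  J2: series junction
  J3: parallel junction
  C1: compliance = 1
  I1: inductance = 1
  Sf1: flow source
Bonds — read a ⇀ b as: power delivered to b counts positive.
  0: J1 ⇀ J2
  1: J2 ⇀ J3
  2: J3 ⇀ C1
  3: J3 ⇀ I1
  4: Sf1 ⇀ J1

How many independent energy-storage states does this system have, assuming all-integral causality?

#4 |Sf1  (Sf1 fixes flow; stroke at Sf1)
#0 |J1  (only one effort-in slot at J1)
#1 |J2  (J2: bond 0 brought flow, rest push out)
#2 |J3  (C1: C, integral causality)
#3 |I1  (J3 effort already set via bond 2)

2  (C1, I1 all integral)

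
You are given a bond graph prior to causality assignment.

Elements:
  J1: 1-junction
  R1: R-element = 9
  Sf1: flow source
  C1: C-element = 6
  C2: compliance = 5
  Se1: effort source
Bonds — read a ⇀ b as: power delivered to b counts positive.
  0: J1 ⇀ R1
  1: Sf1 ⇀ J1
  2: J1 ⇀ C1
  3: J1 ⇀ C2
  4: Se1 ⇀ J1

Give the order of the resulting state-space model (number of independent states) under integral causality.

2  (C1, C2 all integral)

#1 |Sf1  (Sf1: flow source, stroke at near end)
#4 |J1  (Se1: effort source, stroke at far end)
#0 |J1  (1-jn J1 has f-setter on 1)
#2 |J1  (J1 flow already set via bond 1)
#3 |J1  (J1: bond 1 brought flow, rest push out)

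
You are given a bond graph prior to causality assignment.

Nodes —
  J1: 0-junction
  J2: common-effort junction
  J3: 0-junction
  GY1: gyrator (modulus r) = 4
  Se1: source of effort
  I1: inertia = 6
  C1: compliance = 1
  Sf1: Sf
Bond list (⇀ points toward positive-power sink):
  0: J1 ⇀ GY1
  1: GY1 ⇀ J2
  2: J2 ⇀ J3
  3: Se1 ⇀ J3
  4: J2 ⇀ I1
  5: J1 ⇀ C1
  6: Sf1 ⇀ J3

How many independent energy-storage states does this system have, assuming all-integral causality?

#3 →J3  (Se1: effort source, stroke at far end)
#6 →Sf1  (Sf1 (Sf) sets flow on bond)
#2 →J2  (J3 effort already set via bond 3)
#1 →GY1  (0-jn J2 has e-setter on 2)
#4 →I1  (J2: bond 2 brought effort, rest push out)
#0 →GY1  (GY1 both-in/both-out from 1)
#5 →J1  (J1 needs exactly one e-in)

2  (C1, I1 all integral)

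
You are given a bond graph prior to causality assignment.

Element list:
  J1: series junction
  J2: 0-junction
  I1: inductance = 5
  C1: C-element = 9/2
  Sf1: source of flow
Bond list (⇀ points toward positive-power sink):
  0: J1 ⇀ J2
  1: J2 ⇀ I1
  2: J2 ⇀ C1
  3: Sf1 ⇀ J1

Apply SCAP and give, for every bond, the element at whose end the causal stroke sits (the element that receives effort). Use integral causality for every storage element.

#3 |Sf1  (Sf1 (Sf) sets flow on bond)
#0 |J1  (common-f at J1 fixed by 3)
#1 |I1  (I1 outputs flow p/I1)
#2 |J2  (J2: last free bond brings effort in)

b0 →J1
b1 →I1
b2 →J2
b3 →Sf1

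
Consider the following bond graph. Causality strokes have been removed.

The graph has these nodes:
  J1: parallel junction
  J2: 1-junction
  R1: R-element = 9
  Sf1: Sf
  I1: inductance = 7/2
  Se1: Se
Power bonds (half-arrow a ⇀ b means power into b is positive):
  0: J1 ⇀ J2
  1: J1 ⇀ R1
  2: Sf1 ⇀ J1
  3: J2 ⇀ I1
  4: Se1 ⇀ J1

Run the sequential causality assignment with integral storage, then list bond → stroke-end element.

β0 |J2
β1 |R1
β2 |Sf1
β3 |I1
β4 |J1

β2 →Sf1  (Sf1 (Sf) sets flow on bond)
β4 →J1  (Se1 fixes effort; stroke away)
β0 →J2  (0-jn J1 has e-setter on 4)
β1 →R1  (J1 effort already set via bond 4)
β3 →I1  (only one flow-in slot at J2)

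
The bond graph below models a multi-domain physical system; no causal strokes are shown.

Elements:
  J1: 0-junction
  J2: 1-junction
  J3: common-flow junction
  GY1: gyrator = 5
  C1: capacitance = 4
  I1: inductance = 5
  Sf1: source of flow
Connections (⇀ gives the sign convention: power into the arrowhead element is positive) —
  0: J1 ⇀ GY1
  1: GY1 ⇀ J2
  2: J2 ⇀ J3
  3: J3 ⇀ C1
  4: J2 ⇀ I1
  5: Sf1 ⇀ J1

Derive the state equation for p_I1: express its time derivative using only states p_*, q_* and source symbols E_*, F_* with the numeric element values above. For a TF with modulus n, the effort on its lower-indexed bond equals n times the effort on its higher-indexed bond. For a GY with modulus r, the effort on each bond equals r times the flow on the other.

#5 stroke→Sf1  (Sf1: flow source, stroke at near end)
#0 stroke→J1  (J1: last free bond brings effort in)
#1 stroke→J2  (through GY1, causality inverts; strokes same side of GY1)
#3 stroke→J3  (C1 integral (e out))
#2 stroke→J2  (J3: last free bond brings flow in)
#4 stroke→I1  (J2 needs exactly one f-in)

dp_I1/dt = 5*F_Sf1 - q_C1/4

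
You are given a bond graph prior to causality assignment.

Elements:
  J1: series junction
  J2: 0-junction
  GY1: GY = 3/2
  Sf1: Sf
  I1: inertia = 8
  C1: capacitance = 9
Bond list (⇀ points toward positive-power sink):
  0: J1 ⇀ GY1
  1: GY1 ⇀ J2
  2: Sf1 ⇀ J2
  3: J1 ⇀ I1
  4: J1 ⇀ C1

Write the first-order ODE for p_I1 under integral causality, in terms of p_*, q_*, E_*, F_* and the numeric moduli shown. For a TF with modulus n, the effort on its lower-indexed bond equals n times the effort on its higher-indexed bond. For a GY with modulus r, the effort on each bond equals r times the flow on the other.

bond 2 |Sf1  (source Sf1 imposes f)
bond 1 |J2  (J2 needs exactly one e-in)
bond 0 |J1  (GY GY1: same side as bond 1)
bond 3 |I1  (I1 outputs flow p/I1)
bond 4 |J1  (J1 flow already set via bond 3)

dp_I1/dt = 3*F_Sf1/2 - q_C1/9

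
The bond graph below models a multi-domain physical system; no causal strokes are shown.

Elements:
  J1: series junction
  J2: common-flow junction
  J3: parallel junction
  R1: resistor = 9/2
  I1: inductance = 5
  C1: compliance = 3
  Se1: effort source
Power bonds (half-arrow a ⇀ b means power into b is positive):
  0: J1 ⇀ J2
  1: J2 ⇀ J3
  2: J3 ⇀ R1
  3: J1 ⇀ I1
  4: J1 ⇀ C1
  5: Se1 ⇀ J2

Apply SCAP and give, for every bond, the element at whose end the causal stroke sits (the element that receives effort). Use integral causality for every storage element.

bond 0 stroke→J1
bond 1 stroke→J2
bond 2 stroke→J3
bond 3 stroke→I1
bond 4 stroke→J1
bond 5 stroke→J2

#5 |J2  (source Se1 imposes e)
#3 |I1  (I1 integral (f out))
#0 |J1  (J1: bond 3 brought flow, rest push out)
#4 |J1  (common-f at J1 fixed by 3)
#1 |J2  (1-jn J2 has f-setter on 0)
#2 |J3  (only one effort-in slot at J3)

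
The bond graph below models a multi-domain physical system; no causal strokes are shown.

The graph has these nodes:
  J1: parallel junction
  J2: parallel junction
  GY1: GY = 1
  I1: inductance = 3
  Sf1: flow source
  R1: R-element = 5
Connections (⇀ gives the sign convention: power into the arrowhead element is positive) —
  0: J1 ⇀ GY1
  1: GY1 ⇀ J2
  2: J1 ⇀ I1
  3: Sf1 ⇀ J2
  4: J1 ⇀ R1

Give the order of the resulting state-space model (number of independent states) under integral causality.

b3 |Sf1  (Sf1 (Sf) sets flow on bond)
b1 |J2  (only one effort-in slot at J2)
b0 |J1  (GY1 both-in/both-out from 1)
b2 |I1  (0-jn J1 has e-setter on 0)
b4 |R1  (J1 effort already set via bond 0)

1  (I1 all integral)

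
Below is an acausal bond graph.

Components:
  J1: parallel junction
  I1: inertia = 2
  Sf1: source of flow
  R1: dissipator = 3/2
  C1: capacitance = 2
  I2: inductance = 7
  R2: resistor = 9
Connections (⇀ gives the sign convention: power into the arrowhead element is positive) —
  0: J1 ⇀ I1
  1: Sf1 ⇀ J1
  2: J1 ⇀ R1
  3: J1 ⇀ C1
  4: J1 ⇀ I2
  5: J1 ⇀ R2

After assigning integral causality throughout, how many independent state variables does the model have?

3  (C1, I1, I2 all integral)

β1 |Sf1  (source Sf1 imposes f)
β0 |I1  (I1 outputs flow p/I1)
β3 |J1  (C1 outputs effort q/C1)
β2 |R1  (common-e at J1 fixed by 3)
β4 |I2  (common-e at J1 fixed by 3)
β5 |R2  (0-jn J1 has e-setter on 3)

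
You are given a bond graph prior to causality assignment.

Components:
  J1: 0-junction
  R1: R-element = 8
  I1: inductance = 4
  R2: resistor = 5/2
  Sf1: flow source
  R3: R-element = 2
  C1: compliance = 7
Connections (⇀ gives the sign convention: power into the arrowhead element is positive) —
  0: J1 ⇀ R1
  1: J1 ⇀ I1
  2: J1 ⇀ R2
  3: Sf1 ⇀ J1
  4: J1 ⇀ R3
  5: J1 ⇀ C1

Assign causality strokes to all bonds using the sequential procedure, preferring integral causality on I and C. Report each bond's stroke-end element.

β0 stroke at R1
β1 stroke at I1
β2 stroke at R2
β3 stroke at Sf1
β4 stroke at R3
β5 stroke at J1

#3 →Sf1  (Sf1 (Sf) sets flow on bond)
#1 →I1  (I1: I, integral causality)
#5 →J1  (C1 integral (e out))
#0 →R1  (J1: bond 5 brought effort, rest push out)
#2 →R2  (J1: bond 5 brought effort, rest push out)
#4 →R3  (common-e at J1 fixed by 5)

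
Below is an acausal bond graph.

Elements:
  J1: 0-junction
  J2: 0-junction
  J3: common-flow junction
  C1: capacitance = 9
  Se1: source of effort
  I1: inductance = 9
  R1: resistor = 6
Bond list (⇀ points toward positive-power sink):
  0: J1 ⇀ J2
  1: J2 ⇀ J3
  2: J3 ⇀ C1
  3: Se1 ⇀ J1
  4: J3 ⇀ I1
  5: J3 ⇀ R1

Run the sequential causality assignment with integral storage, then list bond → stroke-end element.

b3 |J1  (Se1 (Se) sets effort on bond)
b0 |J2  (J1: bond 3 brought effort, rest push out)
b1 |J3  (J2: bond 0 brought effort, rest push out)
b2 |J3  (C1: C, integral causality)
b4 |I1  (I1: I, integral causality)
b5 |J3  (common-f at J3 fixed by 4)

#0 stroke at J2
#1 stroke at J3
#2 stroke at J3
#3 stroke at J1
#4 stroke at I1
#5 stroke at J3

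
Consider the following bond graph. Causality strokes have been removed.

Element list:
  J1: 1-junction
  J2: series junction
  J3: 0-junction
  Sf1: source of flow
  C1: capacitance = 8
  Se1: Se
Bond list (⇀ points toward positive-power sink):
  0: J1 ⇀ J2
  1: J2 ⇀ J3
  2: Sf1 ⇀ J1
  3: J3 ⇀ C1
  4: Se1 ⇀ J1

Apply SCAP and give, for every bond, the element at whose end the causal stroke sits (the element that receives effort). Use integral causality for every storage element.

bond 2 stroke at Sf1  (source Sf1 imposes f)
bond 4 stroke at J1  (Se1: effort source, stroke at far end)
bond 0 stroke at J1  (J1 flow already set via bond 2)
bond 1 stroke at J2  (J2 flow already set via bond 0)
bond 3 stroke at J3  (only one effort-in slot at J3)

bond 0 stroke→J1
bond 1 stroke→J2
bond 2 stroke→Sf1
bond 3 stroke→J3
bond 4 stroke→J1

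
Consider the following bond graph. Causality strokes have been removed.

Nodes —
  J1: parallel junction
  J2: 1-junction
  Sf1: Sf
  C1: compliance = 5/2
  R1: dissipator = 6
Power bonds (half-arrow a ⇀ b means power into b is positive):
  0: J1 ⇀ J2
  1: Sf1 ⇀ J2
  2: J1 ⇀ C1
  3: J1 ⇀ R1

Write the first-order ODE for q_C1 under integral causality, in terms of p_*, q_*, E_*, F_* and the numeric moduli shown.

b1 stroke at Sf1  (Sf1: flow source, stroke at near end)
b0 stroke at J2  (J2 flow already set via bond 1)
b2 stroke at J1  (C1 outputs effort q/C1)
b3 stroke at R1  (J1: bond 2 brought effort, rest push out)

dq_C1/dt = -F_Sf1 - q_C1/15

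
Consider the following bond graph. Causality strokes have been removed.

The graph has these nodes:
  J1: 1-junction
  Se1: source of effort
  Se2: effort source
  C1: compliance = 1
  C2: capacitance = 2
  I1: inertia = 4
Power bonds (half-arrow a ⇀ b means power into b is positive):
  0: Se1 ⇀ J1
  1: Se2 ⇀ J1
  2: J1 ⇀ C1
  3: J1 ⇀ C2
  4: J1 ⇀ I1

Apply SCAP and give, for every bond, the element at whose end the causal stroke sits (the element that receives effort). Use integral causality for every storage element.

bond 0 stroke→J1  (Se1 (Se) sets effort on bond)
bond 1 stroke→J1  (Se2 fixes effort; stroke away)
bond 2 stroke→J1  (prefer integral on C1)
bond 3 stroke→J1  (C2 integral (e out))
bond 4 stroke→I1  (closing 1-jn rule on J1)

#0 →J1
#1 →J1
#2 →J1
#3 →J1
#4 →I1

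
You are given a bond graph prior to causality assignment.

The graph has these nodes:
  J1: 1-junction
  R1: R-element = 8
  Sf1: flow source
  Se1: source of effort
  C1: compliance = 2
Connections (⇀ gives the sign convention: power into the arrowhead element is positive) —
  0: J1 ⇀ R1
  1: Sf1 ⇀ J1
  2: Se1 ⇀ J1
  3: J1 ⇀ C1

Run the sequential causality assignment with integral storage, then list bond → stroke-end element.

b0 →J1
b1 →Sf1
b2 →J1
b3 →J1

b1 |Sf1  (source Sf1 imposes f)
b2 |J1  (Se1: effort source, stroke at far end)
b0 |J1  (J1 flow already set via bond 1)
b3 |J1  (common-f at J1 fixed by 1)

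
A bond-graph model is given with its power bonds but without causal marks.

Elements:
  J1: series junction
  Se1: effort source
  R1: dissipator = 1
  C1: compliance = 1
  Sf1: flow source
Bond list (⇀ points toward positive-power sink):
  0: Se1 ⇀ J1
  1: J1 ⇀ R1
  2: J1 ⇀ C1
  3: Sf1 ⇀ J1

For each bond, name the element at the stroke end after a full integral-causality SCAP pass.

#0 stroke at J1
#1 stroke at J1
#2 stroke at J1
#3 stroke at Sf1

bond 0 |J1  (Se1 (Se) sets effort on bond)
bond 3 |Sf1  (Sf1 fixes flow; stroke at Sf1)
bond 1 |J1  (J1: bond 3 brought flow, rest push out)
bond 2 |J1  (J1: bond 3 brought flow, rest push out)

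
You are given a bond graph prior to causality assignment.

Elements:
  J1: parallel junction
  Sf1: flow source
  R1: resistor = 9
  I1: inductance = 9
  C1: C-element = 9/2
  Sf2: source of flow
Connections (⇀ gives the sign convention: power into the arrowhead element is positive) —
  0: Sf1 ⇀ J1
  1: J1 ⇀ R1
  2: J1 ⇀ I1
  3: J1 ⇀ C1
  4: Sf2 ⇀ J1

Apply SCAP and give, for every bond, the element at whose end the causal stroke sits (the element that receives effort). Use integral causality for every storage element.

#0 stroke→Sf1  (source Sf1 imposes f)
#4 stroke→Sf2  (Sf2 (Sf) sets flow on bond)
#2 stroke→I1  (I1 outputs flow p/I1)
#3 stroke→J1  (C1 outputs effort q/C1)
#1 stroke→R1  (J1 effort already set via bond 3)

b0 |Sf1
b1 |R1
b2 |I1
b3 |J1
b4 |Sf2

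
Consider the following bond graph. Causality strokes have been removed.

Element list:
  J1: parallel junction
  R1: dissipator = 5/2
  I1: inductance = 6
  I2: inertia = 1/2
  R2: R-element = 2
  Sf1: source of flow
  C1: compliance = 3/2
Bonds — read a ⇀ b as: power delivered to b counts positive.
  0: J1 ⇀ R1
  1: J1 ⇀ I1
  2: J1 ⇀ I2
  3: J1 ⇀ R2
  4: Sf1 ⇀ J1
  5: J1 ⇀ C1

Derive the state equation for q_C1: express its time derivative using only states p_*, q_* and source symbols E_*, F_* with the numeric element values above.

bond 4 |Sf1  (Sf1 (Sf) sets flow on bond)
bond 1 |I1  (I1: I, integral causality)
bond 2 |I2  (I2 outputs flow p/I2)
bond 5 |J1  (C1 integral (e out))
bond 0 |R1  (common-e at J1 fixed by 5)
bond 3 |R2  (J1: bond 5 brought effort, rest push out)

dq_C1/dt = F_Sf1 - p_I1/6 - 2*p_I2 - 3*q_C1/5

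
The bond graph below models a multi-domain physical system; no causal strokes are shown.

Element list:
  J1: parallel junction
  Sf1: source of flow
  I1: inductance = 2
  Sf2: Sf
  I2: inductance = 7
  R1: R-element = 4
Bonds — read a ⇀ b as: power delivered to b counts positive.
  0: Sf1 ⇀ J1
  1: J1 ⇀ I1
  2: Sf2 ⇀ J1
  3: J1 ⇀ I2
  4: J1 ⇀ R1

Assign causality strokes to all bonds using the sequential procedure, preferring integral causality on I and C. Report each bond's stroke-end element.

bond 0 |Sf1
bond 1 |I1
bond 2 |Sf2
bond 3 |I2
bond 4 |J1

#0 →Sf1  (Sf1 (Sf) sets flow on bond)
#2 →Sf2  (Sf2: flow source, stroke at near end)
#1 →I1  (I1 integral (f out))
#3 →I2  (prefer integral on I2)
#4 →J1  (only one effort-in slot at J1)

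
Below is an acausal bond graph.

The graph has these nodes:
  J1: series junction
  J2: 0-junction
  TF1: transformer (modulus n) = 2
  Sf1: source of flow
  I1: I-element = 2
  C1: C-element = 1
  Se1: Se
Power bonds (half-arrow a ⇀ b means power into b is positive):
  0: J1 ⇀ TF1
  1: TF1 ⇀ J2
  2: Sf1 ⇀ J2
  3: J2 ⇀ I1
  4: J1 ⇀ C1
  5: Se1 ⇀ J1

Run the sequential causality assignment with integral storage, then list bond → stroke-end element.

bond 2 |Sf1  (Sf1 (Sf) sets flow on bond)
bond 5 |J1  (Se1: effort source, stroke at far end)
bond 3 |I1  (I1: I, integral causality)
bond 1 |J2  (J2: last free bond brings effort in)
bond 0 |TF1  (through TF1, causality passes straight; one stroke at TF1)
bond 4 |J1  (1-jn J1 has f-setter on 0)

#0 stroke at TF1
#1 stroke at J2
#2 stroke at Sf1
#3 stroke at I1
#4 stroke at J1
#5 stroke at J1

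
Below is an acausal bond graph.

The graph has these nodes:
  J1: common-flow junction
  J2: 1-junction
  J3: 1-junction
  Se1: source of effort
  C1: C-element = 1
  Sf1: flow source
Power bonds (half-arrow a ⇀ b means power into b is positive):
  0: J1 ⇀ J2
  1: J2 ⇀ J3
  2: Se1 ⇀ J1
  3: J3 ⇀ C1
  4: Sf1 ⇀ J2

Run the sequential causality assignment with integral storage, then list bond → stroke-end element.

b2 |J1  (Se1 fixes effort; stroke away)
b4 |Sf1  (source Sf1 imposes f)
b0 |J2  (only one flow-in slot at J1)
b1 |J2  (1-jn J2 has f-setter on 4)
b3 |J3  (J3 flow already set via bond 1)

b0 |J2
b1 |J2
b2 |J1
b3 |J3
b4 |Sf1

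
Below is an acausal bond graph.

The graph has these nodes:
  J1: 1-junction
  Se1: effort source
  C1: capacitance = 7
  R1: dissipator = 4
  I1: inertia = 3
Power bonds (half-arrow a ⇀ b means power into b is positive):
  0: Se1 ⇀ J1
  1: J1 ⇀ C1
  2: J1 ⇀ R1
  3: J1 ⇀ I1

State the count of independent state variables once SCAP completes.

bond 0 stroke→J1  (source Se1 imposes e)
bond 1 stroke→J1  (C1 integral (e out))
bond 3 stroke→I1  (I1 outputs flow p/I1)
bond 2 stroke→J1  (J1 flow already set via bond 3)

2  (C1, I1 all integral)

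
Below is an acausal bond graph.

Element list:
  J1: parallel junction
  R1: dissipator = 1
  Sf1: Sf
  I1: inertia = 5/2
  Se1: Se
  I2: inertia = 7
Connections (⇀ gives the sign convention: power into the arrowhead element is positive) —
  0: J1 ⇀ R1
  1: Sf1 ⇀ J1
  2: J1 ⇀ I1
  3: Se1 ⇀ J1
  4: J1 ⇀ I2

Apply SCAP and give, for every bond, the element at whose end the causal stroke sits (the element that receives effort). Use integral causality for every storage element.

b1 →Sf1  (Sf1 (Sf) sets flow on bond)
b3 →J1  (Se1 (Se) sets effort on bond)
b0 →R1  (J1: bond 3 brought effort, rest push out)
b2 →I1  (J1 effort already set via bond 3)
b4 →I2  (0-jn J1 has e-setter on 3)

b0 stroke→R1
b1 stroke→Sf1
b2 stroke→I1
b3 stroke→J1
b4 stroke→I2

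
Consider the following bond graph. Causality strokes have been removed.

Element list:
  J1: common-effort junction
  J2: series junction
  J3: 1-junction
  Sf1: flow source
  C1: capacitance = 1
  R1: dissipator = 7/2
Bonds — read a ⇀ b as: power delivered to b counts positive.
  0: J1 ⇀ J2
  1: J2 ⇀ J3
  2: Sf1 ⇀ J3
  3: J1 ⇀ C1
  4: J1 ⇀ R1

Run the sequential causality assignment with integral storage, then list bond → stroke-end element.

bond 0 |J2
bond 1 |J3
bond 2 |Sf1
bond 3 |J1
bond 4 |R1

β2 stroke at Sf1  (source Sf1 imposes f)
β1 stroke at J3  (J3 flow already set via bond 2)
β0 stroke at J2  (J2 flow already set via bond 1)
β3 stroke at J1  (C1: C, integral causality)
β4 stroke at R1  (J1: bond 3 brought effort, rest push out)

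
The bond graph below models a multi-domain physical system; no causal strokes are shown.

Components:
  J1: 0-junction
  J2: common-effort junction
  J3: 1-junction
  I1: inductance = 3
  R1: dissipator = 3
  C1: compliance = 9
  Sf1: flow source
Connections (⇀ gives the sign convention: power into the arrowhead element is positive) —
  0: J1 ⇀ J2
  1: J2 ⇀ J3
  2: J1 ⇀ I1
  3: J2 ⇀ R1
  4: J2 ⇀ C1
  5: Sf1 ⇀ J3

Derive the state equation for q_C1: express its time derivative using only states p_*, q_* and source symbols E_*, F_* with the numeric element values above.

dq_C1/dt = -F_Sf1 - p_I1/3 - q_C1/27

bond 5 stroke at Sf1  (Sf1 fixes flow; stroke at Sf1)
bond 1 stroke at J3  (common-f at J3 fixed by 5)
bond 2 stroke at I1  (prefer integral on I1)
bond 0 stroke at J1  (J1 needs exactly one e-in)
bond 4 stroke at J2  (C1 integral (e out))
bond 3 stroke at R1  (common-e at J2 fixed by 4)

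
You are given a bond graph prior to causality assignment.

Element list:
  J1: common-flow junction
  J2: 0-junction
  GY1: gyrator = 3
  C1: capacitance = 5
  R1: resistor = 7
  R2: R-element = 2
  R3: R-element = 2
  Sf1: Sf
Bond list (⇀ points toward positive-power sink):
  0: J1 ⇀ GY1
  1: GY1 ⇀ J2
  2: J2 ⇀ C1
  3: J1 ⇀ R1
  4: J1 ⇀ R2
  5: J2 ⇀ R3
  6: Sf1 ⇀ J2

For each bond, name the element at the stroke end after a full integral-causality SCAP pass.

#0 stroke at GY1
#1 stroke at GY1
#2 stroke at J2
#3 stroke at J1
#4 stroke at J1
#5 stroke at R3
#6 stroke at Sf1

bond 6 stroke at Sf1  (Sf1 (Sf) sets flow on bond)
bond 2 stroke at J2  (C1 outputs effort q/C1)
bond 1 stroke at GY1  (J2: bond 2 brought effort, rest push out)
bond 5 stroke at R3  (J2: bond 2 brought effort, rest push out)
bond 0 stroke at GY1  (GY1: gyrator matches bond 1)
bond 3 stroke at J1  (1-jn J1 has f-setter on 0)
bond 4 stroke at J1  (J1 flow already set via bond 0)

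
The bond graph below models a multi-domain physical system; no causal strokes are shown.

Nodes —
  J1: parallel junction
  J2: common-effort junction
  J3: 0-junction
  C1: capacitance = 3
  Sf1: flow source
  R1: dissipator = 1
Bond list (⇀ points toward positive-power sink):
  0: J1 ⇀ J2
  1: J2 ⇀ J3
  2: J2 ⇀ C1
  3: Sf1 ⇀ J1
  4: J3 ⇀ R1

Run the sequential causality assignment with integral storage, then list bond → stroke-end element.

β3 stroke→Sf1  (Sf1 fixes flow; stroke at Sf1)
β0 stroke→J1  (J1: last free bond brings effort in)
β2 stroke→J2  (C1: C, integral causality)
β1 stroke→J3  (J2: bond 2 brought effort, rest push out)
β4 stroke→R1  (J3 effort already set via bond 1)

β0 →J1
β1 →J3
β2 →J2
β3 →Sf1
β4 →R1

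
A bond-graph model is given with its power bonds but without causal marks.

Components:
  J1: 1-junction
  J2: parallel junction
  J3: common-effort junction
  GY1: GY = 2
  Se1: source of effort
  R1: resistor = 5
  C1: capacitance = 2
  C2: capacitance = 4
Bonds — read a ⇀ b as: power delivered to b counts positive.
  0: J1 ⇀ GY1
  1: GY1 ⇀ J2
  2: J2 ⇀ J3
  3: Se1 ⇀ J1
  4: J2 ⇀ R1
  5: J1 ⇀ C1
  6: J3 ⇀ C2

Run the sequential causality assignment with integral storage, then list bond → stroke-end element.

bond 3 |J1  (Se1 fixes effort; stroke away)
bond 5 |J1  (prefer integral on C1)
bond 0 |GY1  (J1: last free bond brings flow in)
bond 1 |GY1  (GY1 both-in/both-out from 0)
bond 6 |J3  (C2 outputs effort q/C2)
bond 2 |J2  (common-e at J3 fixed by 6)
bond 4 |R1  (J2 effort already set via bond 2)

b0 stroke at GY1
b1 stroke at GY1
b2 stroke at J2
b3 stroke at J1
b4 stroke at R1
b5 stroke at J1
b6 stroke at J3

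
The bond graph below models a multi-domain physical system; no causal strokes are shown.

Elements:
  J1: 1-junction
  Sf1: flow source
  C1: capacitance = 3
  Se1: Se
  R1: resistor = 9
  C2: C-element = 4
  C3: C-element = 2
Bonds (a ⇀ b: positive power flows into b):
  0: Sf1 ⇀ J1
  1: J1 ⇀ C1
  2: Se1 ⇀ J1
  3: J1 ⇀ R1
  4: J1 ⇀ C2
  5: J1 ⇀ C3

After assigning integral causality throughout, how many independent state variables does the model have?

3  (C1, C2, C3 all integral)

β0 →Sf1  (Sf1: flow source, stroke at near end)
β2 →J1  (Se1 (Se) sets effort on bond)
β1 →J1  (J1: bond 0 brought flow, rest push out)
β3 →J1  (common-f at J1 fixed by 0)
β4 →J1  (J1 flow already set via bond 0)
β5 →J1  (common-f at J1 fixed by 0)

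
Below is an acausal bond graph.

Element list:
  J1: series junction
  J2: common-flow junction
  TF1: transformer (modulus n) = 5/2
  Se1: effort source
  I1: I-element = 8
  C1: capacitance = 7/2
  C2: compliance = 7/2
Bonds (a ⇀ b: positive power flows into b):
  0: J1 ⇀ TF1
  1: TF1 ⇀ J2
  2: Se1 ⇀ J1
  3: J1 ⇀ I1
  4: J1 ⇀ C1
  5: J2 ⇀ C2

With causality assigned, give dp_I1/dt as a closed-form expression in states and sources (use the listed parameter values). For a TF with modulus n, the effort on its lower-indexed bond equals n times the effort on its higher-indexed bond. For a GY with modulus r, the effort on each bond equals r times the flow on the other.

b2 →J1  (Se1: effort source, stroke at far end)
b3 →I1  (I1 outputs flow p/I1)
b0 →J1  (common-f at J1 fixed by 3)
b4 →J1  (common-f at J1 fixed by 3)
b1 →TF1  (through TF1, causality passes straight; one stroke at TF1)
b5 →J2  (J2: bond 1 brought flow, rest push out)

dp_I1/dt = E_Se1 - 2*q_C1/7 - 5*q_C2/7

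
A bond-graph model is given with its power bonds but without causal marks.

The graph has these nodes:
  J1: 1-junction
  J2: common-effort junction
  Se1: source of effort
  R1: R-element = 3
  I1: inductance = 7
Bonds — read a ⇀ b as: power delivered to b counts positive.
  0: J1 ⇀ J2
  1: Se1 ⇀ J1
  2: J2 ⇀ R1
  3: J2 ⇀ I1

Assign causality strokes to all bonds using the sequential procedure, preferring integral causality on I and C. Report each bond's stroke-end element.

bond 1 stroke at J1  (Se1: effort source, stroke at far end)
bond 0 stroke at J2  (J1 needs exactly one f-in)
bond 2 stroke at R1  (common-e at J2 fixed by 0)
bond 3 stroke at I1  (common-e at J2 fixed by 0)

β0 stroke at J2
β1 stroke at J1
β2 stroke at R1
β3 stroke at I1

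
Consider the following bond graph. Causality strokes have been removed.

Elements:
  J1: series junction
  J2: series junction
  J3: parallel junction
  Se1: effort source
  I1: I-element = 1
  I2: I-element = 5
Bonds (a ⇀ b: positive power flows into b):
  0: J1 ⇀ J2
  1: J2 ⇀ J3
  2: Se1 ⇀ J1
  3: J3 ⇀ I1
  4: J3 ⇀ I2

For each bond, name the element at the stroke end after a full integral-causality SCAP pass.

β2 stroke→J1  (source Se1 imposes e)
β0 stroke→J2  (closing 1-jn rule on J1)
β1 stroke→J3  (closing 1-jn rule on J2)
β3 stroke→I1  (J3: bond 1 brought effort, rest push out)
β4 stroke→I2  (J3 effort already set via bond 1)

β0 stroke at J2
β1 stroke at J3
β2 stroke at J1
β3 stroke at I1
β4 stroke at I2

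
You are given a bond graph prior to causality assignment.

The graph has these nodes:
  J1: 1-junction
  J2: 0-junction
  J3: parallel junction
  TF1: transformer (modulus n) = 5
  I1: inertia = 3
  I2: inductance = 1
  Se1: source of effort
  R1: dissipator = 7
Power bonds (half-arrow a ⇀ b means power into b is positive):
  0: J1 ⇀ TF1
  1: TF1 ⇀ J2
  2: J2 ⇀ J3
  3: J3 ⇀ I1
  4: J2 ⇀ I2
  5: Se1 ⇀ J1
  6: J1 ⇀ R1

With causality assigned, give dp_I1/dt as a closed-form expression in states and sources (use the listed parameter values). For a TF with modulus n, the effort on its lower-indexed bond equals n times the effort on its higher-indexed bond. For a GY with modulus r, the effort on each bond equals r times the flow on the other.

dp_I1/dt = E_Se1/5 - 7*p_I1/75 - 7*p_I2/25

β5 stroke at J1  (source Se1 imposes e)
β3 stroke at I1  (I1 integral (f out))
β2 stroke at J3  (only one effort-in slot at J3)
β4 stroke at I2  (I2 integral (f out))
β1 stroke at J2  (closing 0-jn rule on J2)
β0 stroke at TF1  (TF TF1: opposite of bond 1)
β6 stroke at J1  (J1: bond 0 brought flow, rest push out)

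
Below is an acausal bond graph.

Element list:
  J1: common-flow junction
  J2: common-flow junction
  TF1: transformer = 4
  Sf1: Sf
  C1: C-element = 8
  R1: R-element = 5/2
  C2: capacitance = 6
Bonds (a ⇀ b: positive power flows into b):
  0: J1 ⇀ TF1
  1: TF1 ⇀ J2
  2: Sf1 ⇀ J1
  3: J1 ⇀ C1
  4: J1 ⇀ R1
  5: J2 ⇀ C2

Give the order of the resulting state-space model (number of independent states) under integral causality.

b2 →Sf1  (Sf1 fixes flow; stroke at Sf1)
b0 →J1  (common-f at J1 fixed by 2)
b3 →J1  (common-f at J1 fixed by 2)
b4 →J1  (1-jn J1 has f-setter on 2)
b1 →TF1  (through TF1, causality passes straight; one stroke at TF1)
b5 →J2  (J2 flow already set via bond 1)

2  (C1, C2 all integral)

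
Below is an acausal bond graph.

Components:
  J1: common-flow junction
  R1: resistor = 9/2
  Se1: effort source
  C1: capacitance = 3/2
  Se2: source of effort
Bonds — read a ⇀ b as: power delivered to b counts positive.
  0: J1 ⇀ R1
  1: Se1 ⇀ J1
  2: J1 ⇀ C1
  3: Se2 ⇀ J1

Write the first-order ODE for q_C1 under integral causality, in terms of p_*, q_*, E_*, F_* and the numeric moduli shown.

b1 stroke at J1  (Se1 (Se) sets effort on bond)
b3 stroke at J1  (Se2: effort source, stroke at far end)
b2 stroke at J1  (C1: C, integral causality)
b0 stroke at R1  (J1: last free bond brings flow in)

dq_C1/dt = 2*E_Se1/9 + 2*E_Se2/9 - 4*q_C1/27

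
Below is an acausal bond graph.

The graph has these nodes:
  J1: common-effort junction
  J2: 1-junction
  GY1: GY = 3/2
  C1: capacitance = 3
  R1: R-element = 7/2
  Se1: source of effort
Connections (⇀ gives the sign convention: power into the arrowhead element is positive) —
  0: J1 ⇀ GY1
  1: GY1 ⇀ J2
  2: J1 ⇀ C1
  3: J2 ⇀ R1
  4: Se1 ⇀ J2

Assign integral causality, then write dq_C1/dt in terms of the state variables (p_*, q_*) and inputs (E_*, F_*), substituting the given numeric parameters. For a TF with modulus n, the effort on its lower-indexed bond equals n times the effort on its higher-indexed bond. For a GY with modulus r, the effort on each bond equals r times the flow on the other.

dq_C1/dt = 2*E_Se1/3 - 14*q_C1/27

bond 4 stroke→J2  (Se1 fixes effort; stroke away)
bond 2 stroke→J1  (C1 integral (e out))
bond 0 stroke→GY1  (0-jn J1 has e-setter on 2)
bond 1 stroke→GY1  (GY1 both-in/both-out from 0)
bond 3 stroke→J2  (1-jn J2 has f-setter on 1)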